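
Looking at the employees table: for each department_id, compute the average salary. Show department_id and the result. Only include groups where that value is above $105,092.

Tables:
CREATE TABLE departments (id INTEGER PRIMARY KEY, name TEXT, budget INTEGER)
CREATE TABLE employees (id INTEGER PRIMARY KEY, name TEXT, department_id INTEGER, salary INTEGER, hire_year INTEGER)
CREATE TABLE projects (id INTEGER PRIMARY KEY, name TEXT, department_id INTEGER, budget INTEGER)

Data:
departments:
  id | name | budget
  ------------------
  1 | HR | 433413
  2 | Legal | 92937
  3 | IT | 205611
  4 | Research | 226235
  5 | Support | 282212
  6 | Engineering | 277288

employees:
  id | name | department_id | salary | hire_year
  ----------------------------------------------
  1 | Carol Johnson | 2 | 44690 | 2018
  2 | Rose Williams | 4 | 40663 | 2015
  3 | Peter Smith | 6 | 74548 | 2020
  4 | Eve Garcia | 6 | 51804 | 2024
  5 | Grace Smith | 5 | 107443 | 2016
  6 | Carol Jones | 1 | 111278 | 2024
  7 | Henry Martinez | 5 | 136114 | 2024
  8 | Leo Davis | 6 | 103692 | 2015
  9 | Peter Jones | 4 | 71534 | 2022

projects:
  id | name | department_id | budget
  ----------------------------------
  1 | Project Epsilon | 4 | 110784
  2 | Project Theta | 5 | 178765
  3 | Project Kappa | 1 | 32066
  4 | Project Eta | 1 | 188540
SELECT department_id, AVG(salary) AS avg_salary FROM employees GROUP BY department_id HAVING AVG(salary) > 105092

Execution result:
department_id | avg_salary
1 | 111278.00
5 | 121778.50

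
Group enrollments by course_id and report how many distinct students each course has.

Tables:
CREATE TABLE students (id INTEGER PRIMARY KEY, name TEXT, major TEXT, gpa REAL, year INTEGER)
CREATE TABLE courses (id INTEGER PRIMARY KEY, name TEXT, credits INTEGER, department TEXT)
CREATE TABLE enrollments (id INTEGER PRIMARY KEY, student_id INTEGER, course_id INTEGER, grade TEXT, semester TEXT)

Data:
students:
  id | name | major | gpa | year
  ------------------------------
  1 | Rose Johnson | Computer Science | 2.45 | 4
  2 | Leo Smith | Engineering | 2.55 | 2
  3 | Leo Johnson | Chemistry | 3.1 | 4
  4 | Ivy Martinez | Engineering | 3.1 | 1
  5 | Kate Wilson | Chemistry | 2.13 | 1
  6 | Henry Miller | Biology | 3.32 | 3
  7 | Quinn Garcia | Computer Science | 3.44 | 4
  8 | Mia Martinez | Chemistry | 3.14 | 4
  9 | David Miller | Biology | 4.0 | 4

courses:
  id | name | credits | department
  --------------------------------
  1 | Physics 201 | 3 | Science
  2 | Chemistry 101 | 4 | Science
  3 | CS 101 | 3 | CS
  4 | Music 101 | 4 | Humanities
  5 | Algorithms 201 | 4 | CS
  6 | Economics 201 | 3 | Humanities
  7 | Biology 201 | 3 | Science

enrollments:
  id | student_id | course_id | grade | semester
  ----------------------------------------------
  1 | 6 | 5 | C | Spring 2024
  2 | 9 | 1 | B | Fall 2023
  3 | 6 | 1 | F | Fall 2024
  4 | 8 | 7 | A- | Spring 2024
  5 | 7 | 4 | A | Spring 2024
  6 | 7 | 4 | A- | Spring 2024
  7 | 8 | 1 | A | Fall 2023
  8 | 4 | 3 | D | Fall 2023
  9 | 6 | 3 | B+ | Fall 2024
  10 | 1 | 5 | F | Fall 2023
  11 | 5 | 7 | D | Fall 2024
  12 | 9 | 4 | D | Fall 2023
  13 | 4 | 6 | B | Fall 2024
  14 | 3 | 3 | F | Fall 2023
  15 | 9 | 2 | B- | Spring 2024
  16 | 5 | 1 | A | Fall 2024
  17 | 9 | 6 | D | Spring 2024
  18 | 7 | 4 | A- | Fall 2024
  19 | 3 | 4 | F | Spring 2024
SELECT course_id, COUNT(DISTINCT student_id) AS distinct_student_count FROM enrollments GROUP BY course_id

Execution result:
course_id | distinct_student_count
1 | 4
2 | 1
3 | 3
4 | 3
5 | 2
6 | 2
7 | 2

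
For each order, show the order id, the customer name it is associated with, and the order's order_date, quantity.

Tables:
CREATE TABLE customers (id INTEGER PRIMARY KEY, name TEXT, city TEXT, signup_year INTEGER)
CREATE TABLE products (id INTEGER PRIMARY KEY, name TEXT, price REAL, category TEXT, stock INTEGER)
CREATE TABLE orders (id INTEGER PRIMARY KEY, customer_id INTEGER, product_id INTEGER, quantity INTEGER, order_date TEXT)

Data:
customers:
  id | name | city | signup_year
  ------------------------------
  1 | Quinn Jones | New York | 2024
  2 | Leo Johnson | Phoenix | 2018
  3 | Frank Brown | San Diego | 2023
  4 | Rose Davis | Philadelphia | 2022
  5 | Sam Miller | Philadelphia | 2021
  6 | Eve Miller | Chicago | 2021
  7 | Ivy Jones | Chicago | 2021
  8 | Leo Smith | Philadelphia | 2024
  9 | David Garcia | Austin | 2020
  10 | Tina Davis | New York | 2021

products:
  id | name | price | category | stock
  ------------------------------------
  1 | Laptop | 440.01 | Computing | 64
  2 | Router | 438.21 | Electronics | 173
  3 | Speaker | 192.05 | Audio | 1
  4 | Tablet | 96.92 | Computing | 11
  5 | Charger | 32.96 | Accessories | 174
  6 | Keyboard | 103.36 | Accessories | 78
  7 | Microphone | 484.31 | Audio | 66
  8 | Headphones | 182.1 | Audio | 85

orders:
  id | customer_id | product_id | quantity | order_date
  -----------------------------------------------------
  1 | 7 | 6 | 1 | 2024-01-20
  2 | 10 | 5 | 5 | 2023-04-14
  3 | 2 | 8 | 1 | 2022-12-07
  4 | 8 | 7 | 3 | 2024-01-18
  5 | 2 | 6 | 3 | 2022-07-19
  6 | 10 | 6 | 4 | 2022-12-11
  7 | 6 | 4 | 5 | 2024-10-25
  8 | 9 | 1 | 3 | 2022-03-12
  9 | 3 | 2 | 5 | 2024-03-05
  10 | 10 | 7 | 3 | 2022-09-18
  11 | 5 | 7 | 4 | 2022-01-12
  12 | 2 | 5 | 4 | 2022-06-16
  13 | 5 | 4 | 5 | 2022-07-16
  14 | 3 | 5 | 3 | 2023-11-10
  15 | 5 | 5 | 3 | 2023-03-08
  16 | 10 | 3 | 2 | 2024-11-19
SELECT c.id, p.name AS customer, c.order_date, c.quantity FROM orders c JOIN customers p ON c.customer_id = p.id

Execution result:
id | customer | order_date | quantity
1 | Ivy Jones | 2024-01-20 | 1
2 | Tina Davis | 2023-04-14 | 5
3 | Leo Johnson | 2022-12-07 | 1
4 | Leo Smith | 2024-01-18 | 3
5 | Leo Johnson | 2022-07-19 | 3
6 | Tina Davis | 2022-12-11 | 4
7 | Eve Miller | 2024-10-25 | 5
8 | David Garcia | 2022-03-12 | 3
9 | Frank Brown | 2024-03-05 | 5
10 | Tina Davis | 2022-09-18 | 3
11 | Sam Miller | 2022-01-12 | 4
12 | Leo Johnson | 2022-06-16 | 4
13 | Sam Miller | 2022-07-16 | 5
14 | Frank Brown | 2023-11-10 | 3
15 | Sam Miller | 2023-03-08 | 3
16 | Tina Davis | 2024-11-19 | 2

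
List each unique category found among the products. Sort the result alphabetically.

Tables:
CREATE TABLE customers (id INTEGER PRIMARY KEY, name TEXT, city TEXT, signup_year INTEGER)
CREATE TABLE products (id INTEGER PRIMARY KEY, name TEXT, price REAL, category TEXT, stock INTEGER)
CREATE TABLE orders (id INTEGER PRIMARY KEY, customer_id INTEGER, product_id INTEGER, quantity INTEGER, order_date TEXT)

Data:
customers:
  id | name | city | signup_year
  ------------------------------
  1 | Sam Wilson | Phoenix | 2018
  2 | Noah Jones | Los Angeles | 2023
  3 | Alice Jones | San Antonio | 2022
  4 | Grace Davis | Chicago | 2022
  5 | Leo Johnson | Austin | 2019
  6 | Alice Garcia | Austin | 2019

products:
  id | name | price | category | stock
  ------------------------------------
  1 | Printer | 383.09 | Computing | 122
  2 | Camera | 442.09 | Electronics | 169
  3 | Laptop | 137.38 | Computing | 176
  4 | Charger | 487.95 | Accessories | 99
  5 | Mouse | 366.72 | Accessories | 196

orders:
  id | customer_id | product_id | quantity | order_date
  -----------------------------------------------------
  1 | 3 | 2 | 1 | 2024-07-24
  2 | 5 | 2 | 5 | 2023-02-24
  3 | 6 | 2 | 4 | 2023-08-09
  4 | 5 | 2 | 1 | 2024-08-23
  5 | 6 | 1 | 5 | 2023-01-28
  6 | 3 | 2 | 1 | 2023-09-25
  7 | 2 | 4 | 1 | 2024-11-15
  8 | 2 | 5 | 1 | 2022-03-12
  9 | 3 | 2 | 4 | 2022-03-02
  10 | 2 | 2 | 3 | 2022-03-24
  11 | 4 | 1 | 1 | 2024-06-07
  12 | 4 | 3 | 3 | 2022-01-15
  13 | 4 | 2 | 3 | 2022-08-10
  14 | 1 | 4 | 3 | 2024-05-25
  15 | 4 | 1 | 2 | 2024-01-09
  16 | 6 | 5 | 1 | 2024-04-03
SELECT DISTINCT category FROM products ORDER BY category

Execution result:
category
Accessories
Computing
Electronics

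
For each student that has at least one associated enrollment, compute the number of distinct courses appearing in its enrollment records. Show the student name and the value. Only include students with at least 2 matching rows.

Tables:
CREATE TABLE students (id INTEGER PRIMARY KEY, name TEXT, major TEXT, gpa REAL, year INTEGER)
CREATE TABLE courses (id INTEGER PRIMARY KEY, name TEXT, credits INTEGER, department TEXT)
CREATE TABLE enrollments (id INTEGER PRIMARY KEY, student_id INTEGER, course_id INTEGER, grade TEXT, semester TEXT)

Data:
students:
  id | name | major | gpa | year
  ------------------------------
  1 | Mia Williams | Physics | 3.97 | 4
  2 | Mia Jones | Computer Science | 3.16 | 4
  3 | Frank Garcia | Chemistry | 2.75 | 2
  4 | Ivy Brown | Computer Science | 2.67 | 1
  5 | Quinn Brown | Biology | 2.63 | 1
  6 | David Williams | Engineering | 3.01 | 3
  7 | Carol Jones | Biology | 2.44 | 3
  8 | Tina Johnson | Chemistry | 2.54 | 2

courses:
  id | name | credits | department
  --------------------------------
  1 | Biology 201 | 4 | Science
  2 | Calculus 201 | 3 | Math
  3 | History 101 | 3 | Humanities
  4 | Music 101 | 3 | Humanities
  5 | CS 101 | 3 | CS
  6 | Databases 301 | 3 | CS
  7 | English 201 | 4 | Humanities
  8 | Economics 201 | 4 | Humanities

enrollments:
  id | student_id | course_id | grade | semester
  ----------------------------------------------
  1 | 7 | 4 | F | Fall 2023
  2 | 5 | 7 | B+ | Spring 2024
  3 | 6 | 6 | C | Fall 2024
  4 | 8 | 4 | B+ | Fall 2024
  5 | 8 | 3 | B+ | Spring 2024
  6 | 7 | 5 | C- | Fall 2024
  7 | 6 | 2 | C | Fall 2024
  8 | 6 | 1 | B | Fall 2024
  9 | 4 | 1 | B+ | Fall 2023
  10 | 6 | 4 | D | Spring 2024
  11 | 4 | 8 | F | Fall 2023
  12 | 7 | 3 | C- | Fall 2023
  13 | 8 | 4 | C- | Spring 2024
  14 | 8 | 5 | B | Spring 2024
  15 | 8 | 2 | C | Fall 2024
SELECT p.name, COUNT(DISTINCT c.course_id) AS distinct_course_count FROM enrollments c JOIN students p ON c.student_id = p.id GROUP BY p.id, p.name HAVING COUNT(*) >= 2

Execution result:
name | distinct_course_count
Ivy Brown | 2
David Williams | 4
Carol Jones | 3
Tina Johnson | 4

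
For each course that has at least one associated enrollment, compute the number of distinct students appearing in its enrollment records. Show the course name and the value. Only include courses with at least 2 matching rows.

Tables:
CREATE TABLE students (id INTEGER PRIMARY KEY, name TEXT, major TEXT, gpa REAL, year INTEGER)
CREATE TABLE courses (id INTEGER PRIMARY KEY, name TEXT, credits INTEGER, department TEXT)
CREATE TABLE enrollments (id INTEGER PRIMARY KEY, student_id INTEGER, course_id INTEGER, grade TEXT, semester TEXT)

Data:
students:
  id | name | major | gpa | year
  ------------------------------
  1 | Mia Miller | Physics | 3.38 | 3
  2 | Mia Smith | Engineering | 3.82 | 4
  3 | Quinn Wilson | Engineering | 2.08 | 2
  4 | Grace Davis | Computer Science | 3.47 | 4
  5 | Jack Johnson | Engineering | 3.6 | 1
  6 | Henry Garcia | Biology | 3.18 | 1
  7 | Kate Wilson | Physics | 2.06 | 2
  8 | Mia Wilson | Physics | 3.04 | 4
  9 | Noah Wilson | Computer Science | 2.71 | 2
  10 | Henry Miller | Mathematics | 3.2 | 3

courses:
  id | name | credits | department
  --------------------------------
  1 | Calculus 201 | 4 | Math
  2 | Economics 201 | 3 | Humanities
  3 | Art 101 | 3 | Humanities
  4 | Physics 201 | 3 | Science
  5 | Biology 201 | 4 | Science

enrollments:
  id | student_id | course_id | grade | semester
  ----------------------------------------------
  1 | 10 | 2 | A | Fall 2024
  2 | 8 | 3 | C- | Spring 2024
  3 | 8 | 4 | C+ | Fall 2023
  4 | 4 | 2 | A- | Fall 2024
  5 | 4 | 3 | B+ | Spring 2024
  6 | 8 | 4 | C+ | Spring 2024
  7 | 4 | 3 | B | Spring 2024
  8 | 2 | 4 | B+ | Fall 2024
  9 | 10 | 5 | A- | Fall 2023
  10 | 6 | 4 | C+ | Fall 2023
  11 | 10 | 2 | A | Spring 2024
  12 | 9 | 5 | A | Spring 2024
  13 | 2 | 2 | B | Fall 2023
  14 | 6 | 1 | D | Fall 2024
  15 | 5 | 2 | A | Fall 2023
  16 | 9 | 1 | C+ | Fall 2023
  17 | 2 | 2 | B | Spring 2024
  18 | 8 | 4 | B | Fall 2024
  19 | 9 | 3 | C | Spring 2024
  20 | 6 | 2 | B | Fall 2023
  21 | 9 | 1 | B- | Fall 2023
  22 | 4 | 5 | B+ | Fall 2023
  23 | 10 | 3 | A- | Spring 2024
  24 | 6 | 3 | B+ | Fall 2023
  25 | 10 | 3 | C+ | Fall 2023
SELECT p.name, COUNT(DISTINCT c.student_id) AS distinct_student_count FROM enrollments c JOIN courses p ON c.course_id = p.id GROUP BY p.id, p.name HAVING COUNT(*) >= 2

Execution result:
name | distinct_student_count
Calculus 201 | 2
Economics 201 | 5
Art 101 | 5
Physics 201 | 3
Biology 201 | 3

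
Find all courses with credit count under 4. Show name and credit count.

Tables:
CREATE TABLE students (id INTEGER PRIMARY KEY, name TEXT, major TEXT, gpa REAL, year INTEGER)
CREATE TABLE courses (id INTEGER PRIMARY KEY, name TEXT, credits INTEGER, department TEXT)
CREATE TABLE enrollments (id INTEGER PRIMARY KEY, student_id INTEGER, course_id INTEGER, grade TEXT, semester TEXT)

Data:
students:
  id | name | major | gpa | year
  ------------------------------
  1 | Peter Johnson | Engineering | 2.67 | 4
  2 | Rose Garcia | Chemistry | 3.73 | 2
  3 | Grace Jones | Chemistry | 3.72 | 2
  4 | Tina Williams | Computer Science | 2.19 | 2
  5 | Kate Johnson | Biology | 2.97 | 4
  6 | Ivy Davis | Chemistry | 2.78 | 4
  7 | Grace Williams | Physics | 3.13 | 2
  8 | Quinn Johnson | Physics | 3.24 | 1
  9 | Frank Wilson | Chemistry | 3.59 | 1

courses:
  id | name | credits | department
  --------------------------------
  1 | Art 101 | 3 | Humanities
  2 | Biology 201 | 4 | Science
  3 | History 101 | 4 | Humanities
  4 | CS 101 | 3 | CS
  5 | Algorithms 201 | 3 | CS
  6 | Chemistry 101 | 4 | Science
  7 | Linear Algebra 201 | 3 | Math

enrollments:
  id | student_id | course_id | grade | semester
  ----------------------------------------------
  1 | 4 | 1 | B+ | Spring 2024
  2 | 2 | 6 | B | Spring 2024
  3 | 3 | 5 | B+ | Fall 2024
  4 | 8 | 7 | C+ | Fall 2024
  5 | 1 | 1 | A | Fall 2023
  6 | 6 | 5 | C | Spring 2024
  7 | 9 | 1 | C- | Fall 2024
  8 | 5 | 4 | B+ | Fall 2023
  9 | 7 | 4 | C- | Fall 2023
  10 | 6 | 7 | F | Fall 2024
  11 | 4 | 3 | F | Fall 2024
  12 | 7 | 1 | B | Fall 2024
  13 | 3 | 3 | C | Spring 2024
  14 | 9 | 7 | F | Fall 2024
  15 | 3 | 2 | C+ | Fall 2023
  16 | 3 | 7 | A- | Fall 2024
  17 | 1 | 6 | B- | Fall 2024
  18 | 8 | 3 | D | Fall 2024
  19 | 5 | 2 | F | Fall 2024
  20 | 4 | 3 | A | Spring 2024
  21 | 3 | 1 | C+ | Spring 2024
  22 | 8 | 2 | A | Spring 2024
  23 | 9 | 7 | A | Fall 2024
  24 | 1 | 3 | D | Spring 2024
SELECT name, credits FROM courses WHERE credits < 4

Execution result:
name | credits
Art 101 | 3
CS 101 | 3
Algorithms 201 | 3
Linear Algebra 201 | 3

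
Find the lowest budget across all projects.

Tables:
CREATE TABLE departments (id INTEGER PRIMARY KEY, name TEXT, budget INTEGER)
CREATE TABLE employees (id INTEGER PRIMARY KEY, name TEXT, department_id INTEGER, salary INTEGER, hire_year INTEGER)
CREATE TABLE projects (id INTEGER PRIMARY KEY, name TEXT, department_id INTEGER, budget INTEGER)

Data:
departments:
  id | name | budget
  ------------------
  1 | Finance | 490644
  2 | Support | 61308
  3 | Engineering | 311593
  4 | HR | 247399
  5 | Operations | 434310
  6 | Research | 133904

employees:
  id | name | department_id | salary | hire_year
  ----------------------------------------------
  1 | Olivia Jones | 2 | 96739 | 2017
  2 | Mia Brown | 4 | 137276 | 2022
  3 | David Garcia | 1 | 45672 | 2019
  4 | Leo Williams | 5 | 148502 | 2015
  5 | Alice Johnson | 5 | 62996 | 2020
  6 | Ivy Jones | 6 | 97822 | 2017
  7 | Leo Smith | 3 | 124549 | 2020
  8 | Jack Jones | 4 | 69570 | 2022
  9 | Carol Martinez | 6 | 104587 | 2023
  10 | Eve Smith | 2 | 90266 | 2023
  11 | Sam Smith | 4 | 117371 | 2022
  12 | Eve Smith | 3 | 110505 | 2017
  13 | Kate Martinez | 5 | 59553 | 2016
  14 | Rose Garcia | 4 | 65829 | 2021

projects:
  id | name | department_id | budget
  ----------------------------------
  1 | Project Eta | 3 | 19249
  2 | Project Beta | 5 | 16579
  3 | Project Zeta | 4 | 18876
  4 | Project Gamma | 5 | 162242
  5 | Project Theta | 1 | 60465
SELECT MIN(budget) FROM projects

Execution result:
16579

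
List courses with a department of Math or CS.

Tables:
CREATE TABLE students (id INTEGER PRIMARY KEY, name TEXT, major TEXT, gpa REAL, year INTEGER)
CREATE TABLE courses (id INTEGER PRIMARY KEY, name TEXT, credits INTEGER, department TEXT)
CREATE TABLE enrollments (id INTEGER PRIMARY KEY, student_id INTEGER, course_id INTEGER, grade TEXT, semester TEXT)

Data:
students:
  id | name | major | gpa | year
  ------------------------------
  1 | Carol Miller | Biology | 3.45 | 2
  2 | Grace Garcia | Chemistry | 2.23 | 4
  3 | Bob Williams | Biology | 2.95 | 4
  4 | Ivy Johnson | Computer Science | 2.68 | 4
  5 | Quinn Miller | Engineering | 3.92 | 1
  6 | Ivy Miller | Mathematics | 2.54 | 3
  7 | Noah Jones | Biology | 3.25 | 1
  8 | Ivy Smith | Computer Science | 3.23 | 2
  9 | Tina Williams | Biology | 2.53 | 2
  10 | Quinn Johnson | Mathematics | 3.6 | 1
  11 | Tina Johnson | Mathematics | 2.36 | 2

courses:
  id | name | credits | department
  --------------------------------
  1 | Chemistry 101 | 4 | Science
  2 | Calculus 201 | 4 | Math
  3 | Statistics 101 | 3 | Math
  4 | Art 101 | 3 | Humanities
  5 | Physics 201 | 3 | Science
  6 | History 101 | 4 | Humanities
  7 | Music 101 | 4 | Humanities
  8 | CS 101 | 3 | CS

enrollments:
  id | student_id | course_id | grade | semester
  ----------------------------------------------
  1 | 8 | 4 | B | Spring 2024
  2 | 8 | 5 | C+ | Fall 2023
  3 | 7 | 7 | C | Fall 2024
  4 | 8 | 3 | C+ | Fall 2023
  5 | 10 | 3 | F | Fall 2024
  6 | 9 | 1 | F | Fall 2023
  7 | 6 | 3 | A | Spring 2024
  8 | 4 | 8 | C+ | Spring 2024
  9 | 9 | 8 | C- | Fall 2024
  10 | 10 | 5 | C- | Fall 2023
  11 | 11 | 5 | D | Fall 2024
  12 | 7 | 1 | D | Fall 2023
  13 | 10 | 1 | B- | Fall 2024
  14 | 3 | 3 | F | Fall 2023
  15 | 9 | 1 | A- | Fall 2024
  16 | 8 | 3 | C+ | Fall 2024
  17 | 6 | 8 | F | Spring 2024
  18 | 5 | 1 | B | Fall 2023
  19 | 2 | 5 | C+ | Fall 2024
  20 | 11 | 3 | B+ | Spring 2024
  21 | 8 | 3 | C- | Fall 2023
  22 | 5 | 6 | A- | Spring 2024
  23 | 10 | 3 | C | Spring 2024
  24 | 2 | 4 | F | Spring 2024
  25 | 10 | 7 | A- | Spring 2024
SELECT name, department FROM courses WHERE department IN ('Math', 'CS')

Execution result:
name | department
Calculus 201 | Math
Statistics 101 | Math
CS 101 | CS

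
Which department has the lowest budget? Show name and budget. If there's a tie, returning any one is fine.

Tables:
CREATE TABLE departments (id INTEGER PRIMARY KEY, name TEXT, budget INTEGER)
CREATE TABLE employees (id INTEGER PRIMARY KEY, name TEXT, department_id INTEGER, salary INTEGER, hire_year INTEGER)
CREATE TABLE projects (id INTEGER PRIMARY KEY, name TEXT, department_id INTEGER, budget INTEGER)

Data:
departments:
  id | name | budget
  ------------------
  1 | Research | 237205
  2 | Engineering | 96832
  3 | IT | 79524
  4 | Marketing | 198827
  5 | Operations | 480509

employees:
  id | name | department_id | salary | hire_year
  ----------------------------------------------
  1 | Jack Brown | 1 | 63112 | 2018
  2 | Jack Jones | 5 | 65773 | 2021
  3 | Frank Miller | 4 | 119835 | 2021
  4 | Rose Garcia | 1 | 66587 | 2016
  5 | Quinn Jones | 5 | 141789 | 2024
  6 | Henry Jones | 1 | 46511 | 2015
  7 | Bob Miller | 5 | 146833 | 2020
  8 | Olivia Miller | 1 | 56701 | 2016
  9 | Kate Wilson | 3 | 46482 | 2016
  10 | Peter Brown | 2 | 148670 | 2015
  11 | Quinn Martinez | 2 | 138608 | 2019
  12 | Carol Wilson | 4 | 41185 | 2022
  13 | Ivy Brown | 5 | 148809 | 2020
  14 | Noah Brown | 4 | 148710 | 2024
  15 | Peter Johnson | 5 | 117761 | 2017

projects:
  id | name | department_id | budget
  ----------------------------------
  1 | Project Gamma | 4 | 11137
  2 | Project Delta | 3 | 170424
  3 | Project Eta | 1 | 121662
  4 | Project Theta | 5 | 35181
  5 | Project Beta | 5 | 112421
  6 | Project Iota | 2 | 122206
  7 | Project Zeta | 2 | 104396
SELECT name, budget FROM departments ORDER BY budget ASC LIMIT 1

Execution result:
name | budget
IT | 79524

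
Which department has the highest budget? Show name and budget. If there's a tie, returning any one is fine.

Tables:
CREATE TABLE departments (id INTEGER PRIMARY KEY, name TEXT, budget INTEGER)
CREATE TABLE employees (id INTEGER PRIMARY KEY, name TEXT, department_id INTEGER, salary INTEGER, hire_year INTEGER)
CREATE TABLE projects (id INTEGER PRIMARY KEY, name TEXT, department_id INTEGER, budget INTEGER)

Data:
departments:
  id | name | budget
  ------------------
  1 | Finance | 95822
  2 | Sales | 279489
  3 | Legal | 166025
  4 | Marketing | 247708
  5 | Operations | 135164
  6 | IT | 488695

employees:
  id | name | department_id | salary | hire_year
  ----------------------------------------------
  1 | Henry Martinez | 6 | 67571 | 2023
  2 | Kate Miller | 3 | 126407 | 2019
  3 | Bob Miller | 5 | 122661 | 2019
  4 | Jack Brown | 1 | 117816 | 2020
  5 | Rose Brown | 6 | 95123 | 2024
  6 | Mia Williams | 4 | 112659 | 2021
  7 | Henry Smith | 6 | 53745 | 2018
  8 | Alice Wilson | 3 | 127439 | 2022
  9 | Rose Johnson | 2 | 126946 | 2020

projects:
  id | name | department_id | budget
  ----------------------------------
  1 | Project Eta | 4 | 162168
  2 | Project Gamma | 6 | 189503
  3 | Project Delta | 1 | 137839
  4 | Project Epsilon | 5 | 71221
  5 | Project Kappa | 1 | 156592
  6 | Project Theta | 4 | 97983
SELECT name, budget FROM departments ORDER BY budget DESC LIMIT 1

Execution result:
name | budget
IT | 488695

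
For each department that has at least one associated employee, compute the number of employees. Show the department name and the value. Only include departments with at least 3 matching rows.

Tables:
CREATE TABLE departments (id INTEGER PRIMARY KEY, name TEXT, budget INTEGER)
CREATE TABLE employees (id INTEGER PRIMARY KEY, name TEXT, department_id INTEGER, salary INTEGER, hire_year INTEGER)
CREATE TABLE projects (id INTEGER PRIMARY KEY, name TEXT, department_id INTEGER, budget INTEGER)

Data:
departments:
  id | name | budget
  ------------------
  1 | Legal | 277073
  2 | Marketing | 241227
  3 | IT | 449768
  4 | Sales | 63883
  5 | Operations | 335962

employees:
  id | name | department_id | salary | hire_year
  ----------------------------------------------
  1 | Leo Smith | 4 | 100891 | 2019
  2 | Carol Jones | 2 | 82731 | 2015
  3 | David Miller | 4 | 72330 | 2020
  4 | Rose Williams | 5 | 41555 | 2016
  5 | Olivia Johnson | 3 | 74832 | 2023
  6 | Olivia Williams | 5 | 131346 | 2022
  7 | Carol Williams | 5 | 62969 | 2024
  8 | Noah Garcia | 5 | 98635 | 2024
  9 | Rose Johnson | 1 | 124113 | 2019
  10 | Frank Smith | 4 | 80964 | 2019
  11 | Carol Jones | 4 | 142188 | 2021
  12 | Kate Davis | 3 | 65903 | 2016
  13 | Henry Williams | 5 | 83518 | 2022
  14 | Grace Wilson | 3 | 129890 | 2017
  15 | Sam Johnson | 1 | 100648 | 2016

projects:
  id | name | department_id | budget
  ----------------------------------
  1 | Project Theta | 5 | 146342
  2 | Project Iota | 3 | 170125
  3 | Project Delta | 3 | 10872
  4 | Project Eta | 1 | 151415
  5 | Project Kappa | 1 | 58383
SELECT p.name, COUNT(*) AS n FROM employees c JOIN departments p ON c.department_id = p.id GROUP BY p.id, p.name HAVING COUNT(*) >= 3

Execution result:
name | n
IT | 3
Sales | 4
Operations | 5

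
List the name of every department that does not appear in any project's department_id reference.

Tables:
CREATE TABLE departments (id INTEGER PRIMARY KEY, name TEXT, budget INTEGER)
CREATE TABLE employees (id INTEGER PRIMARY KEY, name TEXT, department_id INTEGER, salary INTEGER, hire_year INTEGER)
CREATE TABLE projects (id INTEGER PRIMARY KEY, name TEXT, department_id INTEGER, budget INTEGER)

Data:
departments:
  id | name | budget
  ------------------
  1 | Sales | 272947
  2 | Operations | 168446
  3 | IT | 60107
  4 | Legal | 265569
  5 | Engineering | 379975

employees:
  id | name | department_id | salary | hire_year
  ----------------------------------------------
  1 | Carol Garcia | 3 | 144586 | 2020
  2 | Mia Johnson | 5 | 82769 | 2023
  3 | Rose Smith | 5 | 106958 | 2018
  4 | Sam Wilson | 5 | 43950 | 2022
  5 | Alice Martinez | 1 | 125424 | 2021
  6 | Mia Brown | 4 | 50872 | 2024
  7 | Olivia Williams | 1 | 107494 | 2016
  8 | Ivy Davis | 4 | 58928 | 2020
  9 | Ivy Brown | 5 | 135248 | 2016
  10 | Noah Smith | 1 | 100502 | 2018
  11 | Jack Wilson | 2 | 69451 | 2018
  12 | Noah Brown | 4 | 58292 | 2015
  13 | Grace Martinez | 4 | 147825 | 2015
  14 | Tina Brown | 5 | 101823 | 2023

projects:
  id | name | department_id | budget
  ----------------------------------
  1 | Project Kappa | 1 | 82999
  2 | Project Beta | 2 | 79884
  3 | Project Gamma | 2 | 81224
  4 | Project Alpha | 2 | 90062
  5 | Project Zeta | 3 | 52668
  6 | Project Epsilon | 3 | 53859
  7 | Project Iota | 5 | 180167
SELECT p.name FROM departments p LEFT JOIN projects c ON c.department_id = p.id WHERE c.id IS NULL

Execution result:
Legal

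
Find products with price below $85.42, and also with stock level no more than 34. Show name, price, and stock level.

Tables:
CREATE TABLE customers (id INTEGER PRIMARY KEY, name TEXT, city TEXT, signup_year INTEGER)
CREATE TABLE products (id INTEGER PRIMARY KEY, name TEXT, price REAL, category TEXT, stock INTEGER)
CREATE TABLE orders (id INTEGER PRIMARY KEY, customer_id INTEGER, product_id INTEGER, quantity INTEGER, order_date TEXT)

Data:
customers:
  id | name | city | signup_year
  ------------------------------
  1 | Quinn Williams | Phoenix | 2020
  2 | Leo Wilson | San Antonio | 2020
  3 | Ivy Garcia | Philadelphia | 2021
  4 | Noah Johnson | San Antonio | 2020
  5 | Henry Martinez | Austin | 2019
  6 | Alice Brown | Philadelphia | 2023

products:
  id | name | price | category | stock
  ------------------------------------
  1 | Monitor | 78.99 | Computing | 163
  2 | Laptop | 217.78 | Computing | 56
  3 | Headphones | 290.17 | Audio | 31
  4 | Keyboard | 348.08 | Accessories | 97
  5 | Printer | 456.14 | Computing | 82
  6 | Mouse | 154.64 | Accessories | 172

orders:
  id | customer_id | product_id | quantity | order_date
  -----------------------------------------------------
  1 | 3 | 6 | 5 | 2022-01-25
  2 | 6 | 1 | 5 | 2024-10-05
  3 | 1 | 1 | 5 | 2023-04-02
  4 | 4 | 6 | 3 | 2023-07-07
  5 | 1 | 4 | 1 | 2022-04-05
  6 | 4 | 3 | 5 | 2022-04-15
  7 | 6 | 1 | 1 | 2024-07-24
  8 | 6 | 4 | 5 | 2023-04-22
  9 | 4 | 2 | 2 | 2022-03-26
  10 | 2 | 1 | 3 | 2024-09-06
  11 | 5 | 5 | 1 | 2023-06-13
SELECT name, price, stock FROM products WHERE price < 85.42 AND stock <= 34

Execution result:
(no rows)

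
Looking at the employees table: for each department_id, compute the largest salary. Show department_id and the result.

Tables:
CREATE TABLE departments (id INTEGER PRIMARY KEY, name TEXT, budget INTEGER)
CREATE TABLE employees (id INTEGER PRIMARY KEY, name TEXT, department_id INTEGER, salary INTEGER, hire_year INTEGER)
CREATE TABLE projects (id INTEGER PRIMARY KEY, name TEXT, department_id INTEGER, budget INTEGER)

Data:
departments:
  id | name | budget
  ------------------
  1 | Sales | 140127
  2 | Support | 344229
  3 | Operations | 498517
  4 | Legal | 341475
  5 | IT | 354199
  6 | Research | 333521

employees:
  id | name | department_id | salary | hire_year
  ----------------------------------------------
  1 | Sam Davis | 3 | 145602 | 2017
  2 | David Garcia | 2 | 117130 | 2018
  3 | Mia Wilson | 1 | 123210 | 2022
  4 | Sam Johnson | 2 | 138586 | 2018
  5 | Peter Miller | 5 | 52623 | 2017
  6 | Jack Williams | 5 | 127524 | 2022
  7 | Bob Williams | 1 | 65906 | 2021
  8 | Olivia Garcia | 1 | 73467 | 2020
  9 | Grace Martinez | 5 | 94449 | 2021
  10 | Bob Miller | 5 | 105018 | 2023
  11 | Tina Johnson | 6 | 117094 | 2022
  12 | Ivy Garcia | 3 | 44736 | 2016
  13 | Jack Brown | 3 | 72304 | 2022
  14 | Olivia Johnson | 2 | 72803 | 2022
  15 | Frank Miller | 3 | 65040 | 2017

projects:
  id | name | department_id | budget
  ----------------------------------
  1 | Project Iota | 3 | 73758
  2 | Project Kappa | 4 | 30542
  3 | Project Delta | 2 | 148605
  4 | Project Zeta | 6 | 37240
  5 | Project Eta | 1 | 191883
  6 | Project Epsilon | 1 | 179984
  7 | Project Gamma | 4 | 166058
SELECT department_id, MAX(salary) AS max_salary FROM employees GROUP BY department_id

Execution result:
department_id | max_salary
1 | 123210
2 | 138586
3 | 145602
5 | 127524
6 | 117094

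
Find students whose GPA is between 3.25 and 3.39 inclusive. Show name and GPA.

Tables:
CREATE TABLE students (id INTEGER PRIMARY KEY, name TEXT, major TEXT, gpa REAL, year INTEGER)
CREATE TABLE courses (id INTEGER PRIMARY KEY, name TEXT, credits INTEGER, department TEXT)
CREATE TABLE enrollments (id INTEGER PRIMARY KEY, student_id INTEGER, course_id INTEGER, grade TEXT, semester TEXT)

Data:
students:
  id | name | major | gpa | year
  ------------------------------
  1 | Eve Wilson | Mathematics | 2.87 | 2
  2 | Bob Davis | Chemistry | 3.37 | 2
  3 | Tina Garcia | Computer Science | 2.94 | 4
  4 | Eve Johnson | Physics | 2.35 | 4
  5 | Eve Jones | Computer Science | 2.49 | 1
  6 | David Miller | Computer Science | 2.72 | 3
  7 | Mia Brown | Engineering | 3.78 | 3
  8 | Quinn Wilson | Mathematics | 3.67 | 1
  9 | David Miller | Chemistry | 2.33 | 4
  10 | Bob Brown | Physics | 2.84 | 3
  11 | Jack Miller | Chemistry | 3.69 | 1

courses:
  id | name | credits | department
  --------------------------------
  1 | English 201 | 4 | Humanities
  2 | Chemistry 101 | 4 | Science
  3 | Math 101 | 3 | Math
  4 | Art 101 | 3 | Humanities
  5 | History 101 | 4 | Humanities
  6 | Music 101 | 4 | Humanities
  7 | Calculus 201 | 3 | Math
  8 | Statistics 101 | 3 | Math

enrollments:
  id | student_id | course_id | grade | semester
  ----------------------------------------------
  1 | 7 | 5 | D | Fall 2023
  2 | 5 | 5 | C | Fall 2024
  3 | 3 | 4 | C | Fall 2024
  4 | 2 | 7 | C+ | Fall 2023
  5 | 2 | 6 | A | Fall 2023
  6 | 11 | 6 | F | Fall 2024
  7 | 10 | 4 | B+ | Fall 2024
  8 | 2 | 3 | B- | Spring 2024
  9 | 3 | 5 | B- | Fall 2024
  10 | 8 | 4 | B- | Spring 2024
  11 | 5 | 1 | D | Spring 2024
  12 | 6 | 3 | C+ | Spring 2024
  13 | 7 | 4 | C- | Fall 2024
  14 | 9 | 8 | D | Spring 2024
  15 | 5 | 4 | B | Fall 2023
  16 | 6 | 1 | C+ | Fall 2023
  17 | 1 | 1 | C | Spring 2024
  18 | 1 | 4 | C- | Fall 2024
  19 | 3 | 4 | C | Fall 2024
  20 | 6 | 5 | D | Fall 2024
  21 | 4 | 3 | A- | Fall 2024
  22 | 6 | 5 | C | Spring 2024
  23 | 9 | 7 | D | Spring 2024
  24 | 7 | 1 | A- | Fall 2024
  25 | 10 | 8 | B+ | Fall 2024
SELECT name, gpa FROM students WHERE gpa BETWEEN 3.25 AND 3.39

Execution result:
name | gpa
Bob Davis | 3.37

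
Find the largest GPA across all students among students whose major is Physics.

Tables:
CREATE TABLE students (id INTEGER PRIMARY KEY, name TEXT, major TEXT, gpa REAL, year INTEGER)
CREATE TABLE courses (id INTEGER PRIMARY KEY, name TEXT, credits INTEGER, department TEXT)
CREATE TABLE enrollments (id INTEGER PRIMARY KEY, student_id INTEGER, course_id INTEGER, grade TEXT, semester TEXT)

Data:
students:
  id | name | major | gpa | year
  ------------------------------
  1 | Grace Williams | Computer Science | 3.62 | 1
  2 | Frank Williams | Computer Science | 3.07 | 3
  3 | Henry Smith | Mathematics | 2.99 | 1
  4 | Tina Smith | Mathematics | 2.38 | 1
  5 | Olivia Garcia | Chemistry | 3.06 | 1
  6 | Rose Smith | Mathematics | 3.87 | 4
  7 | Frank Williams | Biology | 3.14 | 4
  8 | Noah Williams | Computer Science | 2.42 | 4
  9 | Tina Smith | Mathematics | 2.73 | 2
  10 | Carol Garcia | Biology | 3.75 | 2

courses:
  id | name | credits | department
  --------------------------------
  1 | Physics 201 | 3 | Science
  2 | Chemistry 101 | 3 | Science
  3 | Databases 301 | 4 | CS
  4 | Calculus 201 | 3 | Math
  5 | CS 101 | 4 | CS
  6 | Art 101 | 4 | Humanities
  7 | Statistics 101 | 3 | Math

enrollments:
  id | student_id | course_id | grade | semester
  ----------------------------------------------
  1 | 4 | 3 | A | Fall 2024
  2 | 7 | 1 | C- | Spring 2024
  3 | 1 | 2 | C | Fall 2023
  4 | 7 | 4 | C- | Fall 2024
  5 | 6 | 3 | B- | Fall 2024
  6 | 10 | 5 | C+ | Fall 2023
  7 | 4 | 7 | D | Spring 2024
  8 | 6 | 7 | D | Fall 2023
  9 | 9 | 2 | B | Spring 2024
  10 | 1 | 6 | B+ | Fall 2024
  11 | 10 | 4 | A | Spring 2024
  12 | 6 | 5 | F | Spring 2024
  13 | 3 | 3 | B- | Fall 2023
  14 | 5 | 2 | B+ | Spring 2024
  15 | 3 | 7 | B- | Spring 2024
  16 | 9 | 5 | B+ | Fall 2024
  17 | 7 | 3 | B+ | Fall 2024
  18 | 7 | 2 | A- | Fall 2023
SELECT MAX(gpa) FROM students WHERE major = 'Physics'

Execution result:
NULL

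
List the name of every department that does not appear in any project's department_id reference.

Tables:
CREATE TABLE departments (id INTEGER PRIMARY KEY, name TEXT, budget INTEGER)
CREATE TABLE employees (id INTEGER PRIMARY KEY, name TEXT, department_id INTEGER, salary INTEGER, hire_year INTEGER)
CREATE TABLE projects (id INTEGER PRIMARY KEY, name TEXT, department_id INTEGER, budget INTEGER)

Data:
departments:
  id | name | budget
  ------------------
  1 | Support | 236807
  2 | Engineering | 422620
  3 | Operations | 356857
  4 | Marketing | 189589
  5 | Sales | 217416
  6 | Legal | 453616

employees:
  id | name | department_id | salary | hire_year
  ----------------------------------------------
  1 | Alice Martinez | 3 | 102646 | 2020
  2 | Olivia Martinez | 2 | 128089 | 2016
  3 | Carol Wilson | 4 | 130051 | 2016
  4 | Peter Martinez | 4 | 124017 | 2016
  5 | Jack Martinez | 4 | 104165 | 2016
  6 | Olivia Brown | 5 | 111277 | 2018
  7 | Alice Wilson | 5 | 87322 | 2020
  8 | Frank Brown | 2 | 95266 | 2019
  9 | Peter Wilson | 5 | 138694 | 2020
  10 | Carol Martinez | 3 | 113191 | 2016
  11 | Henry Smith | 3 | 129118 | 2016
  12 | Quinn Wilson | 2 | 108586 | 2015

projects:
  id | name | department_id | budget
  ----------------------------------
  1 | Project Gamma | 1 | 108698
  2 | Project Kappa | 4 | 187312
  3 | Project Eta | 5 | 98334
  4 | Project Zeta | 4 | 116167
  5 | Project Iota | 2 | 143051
SELECT p.name FROM departments p LEFT JOIN projects c ON c.department_id = p.id WHERE c.id IS NULL

Execution result:
name
Operations
Legal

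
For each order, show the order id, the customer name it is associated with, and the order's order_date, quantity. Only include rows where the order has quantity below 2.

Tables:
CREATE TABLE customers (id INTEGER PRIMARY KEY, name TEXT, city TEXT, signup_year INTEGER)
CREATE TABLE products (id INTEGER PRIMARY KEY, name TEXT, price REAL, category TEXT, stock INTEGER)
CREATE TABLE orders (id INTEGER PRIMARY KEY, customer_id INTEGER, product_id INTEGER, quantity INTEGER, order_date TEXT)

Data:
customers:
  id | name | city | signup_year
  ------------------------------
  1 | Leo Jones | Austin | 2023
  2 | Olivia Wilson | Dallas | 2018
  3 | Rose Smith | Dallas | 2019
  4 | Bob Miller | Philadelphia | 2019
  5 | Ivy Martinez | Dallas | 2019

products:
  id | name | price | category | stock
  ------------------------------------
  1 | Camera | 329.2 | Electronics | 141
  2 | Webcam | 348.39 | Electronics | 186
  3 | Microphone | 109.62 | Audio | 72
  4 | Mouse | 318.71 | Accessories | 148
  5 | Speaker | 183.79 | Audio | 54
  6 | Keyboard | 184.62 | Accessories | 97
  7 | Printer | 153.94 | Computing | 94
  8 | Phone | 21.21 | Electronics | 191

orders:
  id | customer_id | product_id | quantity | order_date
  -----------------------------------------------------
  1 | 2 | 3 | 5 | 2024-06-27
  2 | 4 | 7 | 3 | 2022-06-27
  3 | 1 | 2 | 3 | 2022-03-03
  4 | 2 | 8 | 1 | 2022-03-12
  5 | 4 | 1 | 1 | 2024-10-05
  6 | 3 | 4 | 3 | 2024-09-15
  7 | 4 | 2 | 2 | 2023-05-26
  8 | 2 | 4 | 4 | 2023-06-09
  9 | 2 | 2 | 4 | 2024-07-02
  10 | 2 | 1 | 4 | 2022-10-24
SELECT c.id, p.name AS customer, c.order_date, c.quantity FROM orders c JOIN customers p ON c.customer_id = p.id WHERE c.quantity < 2

Execution result:
id | customer | order_date | quantity
4 | Olivia Wilson | 2022-03-12 | 1
5 | Bob Miller | 2024-10-05 | 1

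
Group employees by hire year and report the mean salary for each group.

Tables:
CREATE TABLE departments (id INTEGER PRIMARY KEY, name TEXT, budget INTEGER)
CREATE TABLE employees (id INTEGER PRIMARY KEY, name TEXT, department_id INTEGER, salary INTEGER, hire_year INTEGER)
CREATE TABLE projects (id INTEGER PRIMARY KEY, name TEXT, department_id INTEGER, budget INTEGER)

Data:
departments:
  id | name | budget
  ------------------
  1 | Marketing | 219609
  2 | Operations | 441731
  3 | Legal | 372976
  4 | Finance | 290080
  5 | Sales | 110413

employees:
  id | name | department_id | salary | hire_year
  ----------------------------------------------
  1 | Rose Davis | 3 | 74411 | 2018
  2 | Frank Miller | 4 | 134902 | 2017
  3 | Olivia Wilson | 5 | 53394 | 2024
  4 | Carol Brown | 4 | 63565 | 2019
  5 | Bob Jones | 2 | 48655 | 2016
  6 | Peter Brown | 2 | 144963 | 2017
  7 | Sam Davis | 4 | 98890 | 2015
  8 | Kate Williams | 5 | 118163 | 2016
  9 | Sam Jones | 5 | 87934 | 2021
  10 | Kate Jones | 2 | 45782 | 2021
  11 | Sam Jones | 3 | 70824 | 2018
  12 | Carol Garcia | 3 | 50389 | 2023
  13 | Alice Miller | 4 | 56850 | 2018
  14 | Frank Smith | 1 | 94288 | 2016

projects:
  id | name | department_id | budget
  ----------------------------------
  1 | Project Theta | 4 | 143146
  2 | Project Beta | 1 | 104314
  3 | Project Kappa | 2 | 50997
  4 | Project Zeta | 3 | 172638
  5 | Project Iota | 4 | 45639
SELECT hire_year, AVG(salary) AS avg_salary FROM employees GROUP BY hire_year

Execution result:
hire_year | avg_salary
2015 | 98890.00
2016 | 87035.33
2017 | 139932.50
2018 | 67361.67
2019 | 63565.00
2021 | 66858.00
2023 | 50389.00
2024 | 53394.00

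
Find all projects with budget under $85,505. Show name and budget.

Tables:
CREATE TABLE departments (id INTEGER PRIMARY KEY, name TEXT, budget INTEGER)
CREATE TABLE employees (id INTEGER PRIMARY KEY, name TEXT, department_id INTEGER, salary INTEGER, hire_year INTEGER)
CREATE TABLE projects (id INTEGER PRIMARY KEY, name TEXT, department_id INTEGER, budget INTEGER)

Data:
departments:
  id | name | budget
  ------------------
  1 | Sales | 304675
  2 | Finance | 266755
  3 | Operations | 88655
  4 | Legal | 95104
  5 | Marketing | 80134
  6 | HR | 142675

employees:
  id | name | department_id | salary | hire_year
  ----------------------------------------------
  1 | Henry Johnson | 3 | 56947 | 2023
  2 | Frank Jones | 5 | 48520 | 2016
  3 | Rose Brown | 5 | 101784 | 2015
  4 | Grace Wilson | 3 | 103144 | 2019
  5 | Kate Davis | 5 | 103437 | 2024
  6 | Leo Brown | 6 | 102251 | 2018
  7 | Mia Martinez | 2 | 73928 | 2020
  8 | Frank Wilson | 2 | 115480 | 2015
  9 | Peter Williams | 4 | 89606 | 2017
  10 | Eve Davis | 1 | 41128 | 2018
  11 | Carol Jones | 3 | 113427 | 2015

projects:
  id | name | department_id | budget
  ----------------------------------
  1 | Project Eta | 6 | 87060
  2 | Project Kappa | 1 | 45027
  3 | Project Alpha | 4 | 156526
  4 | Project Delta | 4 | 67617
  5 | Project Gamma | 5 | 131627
SELECT name, budget FROM projects WHERE budget < 85505

Execution result:
name | budget
Project Kappa | 45027
Project Delta | 67617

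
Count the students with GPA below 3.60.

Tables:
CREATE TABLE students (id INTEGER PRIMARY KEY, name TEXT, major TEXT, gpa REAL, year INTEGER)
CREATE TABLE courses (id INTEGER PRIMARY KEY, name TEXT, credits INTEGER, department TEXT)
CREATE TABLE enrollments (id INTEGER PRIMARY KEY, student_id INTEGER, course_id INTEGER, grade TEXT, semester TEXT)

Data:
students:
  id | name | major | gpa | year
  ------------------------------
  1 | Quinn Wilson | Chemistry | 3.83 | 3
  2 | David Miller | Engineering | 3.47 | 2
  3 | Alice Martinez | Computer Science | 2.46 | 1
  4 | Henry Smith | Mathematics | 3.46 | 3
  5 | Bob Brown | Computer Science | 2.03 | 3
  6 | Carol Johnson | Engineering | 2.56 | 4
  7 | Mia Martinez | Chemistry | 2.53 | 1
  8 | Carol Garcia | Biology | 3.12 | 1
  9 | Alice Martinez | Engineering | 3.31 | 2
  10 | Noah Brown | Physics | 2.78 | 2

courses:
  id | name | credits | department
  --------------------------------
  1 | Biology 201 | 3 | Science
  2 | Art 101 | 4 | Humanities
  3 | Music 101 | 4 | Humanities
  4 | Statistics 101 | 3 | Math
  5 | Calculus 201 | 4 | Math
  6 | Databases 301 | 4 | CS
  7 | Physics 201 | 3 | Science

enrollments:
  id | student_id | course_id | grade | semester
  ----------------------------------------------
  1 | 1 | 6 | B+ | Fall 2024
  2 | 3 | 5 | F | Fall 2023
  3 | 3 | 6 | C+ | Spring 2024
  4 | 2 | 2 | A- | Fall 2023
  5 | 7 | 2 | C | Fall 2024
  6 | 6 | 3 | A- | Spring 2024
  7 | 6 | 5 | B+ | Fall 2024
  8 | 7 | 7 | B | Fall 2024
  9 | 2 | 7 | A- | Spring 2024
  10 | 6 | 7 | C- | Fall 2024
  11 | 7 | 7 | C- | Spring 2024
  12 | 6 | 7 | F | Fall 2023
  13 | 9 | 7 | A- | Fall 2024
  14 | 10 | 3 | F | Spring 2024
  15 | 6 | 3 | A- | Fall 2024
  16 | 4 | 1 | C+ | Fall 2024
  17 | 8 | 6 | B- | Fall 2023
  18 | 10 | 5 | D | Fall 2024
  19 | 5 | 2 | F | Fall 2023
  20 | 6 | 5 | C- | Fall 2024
SELECT COUNT(*) FROM students WHERE gpa < 3.6

Execution result:
9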